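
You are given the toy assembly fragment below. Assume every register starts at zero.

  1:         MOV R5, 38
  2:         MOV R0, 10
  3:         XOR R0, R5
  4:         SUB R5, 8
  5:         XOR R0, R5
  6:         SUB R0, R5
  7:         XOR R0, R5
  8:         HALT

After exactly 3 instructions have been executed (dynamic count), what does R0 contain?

44

MOV R5, 38 → R5=38
MOV R0, 10 → R0=10
XOR R0, R5 → R0=10^38=44
After step 3: R0 = 44.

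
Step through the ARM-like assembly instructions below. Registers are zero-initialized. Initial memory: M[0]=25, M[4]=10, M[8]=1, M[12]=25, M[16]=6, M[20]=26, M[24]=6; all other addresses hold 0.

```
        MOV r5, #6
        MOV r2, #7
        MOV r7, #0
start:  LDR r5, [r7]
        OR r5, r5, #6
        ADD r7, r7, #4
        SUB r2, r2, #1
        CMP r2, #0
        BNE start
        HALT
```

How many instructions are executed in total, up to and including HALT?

46

after MOV r5, #6: r5=6
after MOV r2, #7: r2=7
after MOV r7, #0: r7=0
after LDR r5, [r7]: r5=M[0]=25
after OR r5, r5, #6: r5=25|6=31
after ADD r7, r7, #4: r7=0+4=4
after SUB r2, r2, #1: r2=7-1=6
CMP r2, #0  (cmp 6,0)
BNE start: taken
after LDR r5, [r7]: r5=M[4]=10
after OR r5, r5, #6: r5=10|6=14
after ADD r7, r7, #4: r7=4+4=8
after SUB r2, r2, #1: r2=6-1=5
CMP r2, #0  (cmp 5,0)
BNE start: taken
after LDR r5, [r7]: r5=M[8]=1
after OR r5, r5, #6: r5=1|6=7
after ADD r7, r7, #4: r7=8+4=12
after SUB r2, r2, #1: r2=5-1=4
CMP r2, #0  (cmp 4,0)
BNE start: taken
after LDR r5, [r7]: r5=M[12]=25
after OR r5, r5, #6: r5=25|6=31
after ADD r7, r7, #4: r7=12+4=16
after SUB r2, r2, #1: r2=4-1=3
CMP r2, #0  (cmp 3,0)
BNE start: taken
after LDR r5, [r7]: r5=M[16]=6
after OR r5, r5, #6: r5=6|6=6
after ADD r7, r7, #4: r7=16+4=20
after SUB r2, r2, #1: r2=3-1=2
CMP r2, #0  (cmp 2,0)
BNE start: taken
after LDR r5, [r7]: r5=M[20]=26
after OR r5, r5, #6: r5=26|6=30
after ADD r7, r7, #4: r7=20+4=24
after SUB r2, r2, #1: r2=2-1=1
CMP r2, #0  (cmp 1,0)
BNE start: taken
after LDR r5, [r7]: r5=M[24]=6
after OR r5, r5, #6: r5=6|6=6
after ADD r7, r7, #4: r7=24+4=28
after SUB r2, r2, #1: r2=1-1=0
CMP r2, #0  (cmp 0,0)
BNE start: not taken
halt.
Total executed instructions: 46.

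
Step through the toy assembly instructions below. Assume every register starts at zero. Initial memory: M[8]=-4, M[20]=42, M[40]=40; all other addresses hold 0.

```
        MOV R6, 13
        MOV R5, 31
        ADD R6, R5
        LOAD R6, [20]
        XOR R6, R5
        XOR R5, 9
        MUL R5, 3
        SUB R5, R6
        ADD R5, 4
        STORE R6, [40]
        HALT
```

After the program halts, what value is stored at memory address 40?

MOV R6, 13 → R6=13
MOV R5, 31 → R5=31
ADD R6, R5 → R6=13+31=44
LOAD R6, [20] → R6=M[20]=42
XOR R6, R5 → R6=42^31=53
XOR R5, 9 → R5=31^9=22
MUL R5, 3 → R5=22*3=66
SUB R5, R6 → R5=66-53=13
ADD R5, 4 → R5=13+4=17
STORE R6, [40] → M[40]=53
halt.

53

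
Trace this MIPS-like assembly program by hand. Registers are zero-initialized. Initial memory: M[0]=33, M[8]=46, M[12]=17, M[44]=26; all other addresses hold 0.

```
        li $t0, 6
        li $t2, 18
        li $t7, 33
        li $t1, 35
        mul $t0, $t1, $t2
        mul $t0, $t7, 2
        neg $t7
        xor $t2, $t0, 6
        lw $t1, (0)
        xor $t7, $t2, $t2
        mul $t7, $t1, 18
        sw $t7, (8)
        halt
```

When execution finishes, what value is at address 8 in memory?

$t0=6
$t2=18
$t7=33
$t1=35
$t0=35*18=630
$t0=33*2=66
$t7=-(33)=-33
$t2=66^6=68
$t1=M[0]=33
$t7=68^68=0
$t7=33*18=594
sw $t7, (8) → M[8]=594
halt.

594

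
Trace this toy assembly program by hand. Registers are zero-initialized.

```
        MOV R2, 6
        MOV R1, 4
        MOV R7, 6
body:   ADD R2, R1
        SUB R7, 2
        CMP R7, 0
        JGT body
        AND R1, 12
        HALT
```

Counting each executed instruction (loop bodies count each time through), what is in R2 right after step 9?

14

after MOV R2, 6: R2=6
after MOV R1, 4: R1=4
after MOV R7, 6: R7=6
after ADD R2, R1: R2=6+4=10
after SUB R7, 2: R7=6-2=4
CMP R7, 0  (cmp 4,0)
JGT body: taken
after ADD R2, R1: R2=10+4=14
after SUB R7, 2: R7=4-2=2
After step 9: R2 = 14.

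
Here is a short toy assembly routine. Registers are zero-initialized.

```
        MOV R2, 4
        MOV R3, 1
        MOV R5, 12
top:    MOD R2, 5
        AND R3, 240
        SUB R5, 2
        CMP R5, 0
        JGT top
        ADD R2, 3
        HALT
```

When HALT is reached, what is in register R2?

7

R2=4
R3=1
R5=12
R2=4%5=4
R3=1&240=0
R5=12-2=10
CMP R5, 0  (cmp 10,0)
JGT top: taken
R2=4%5=4
R3=0&240=0
R5=10-2=8
CMP R5, 0  (cmp 8,0)
JGT top: taken
R2=4%5=4
R3=0&240=0
R5=8-2=6
CMP R5, 0  (cmp 6,0)
JGT top: taken
R2=4%5=4
R3=0&240=0
R5=6-2=4
CMP R5, 0  (cmp 4,0)
JGT top: taken
R2=4%5=4
R3=0&240=0
R5=4-2=2
CMP R5, 0  (cmp 2,0)
JGT top: taken
R2=4%5=4
R3=0&240=0
R5=2-2=0
CMP R5, 0  (cmp 0,0)
JGT top: not taken
R2=4+3=7
halt.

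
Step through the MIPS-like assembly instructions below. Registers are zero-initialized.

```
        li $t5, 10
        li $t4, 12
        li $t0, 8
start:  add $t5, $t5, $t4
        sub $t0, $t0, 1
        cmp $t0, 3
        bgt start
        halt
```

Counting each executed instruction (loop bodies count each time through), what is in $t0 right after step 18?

4

$t5=10
$t4=12
$t0=8
$t5=10+12=22
$t0=8-1=7
cmp $t0, 3  (cmp 7,3)
bgt start: taken
$t5=22+12=34
$t0=7-1=6
cmp $t0, 3  (cmp 6,3)
bgt start: taken
$t5=34+12=46
$t0=6-1=5
cmp $t0, 3  (cmp 5,3)
bgt start: taken
$t5=46+12=58
$t0=5-1=4
cmp $t0, 3  (cmp 4,3)
After step 18: $t0 = 4.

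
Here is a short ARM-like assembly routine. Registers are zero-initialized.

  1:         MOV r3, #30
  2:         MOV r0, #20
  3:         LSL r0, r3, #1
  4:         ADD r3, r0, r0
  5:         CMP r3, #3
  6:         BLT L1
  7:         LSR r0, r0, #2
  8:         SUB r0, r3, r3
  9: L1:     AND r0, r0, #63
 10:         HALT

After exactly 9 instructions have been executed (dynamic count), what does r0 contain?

0

after MOV r3, #30: r3=30
after MOV r0, #20: r0=20
after LSL r0, r3, #1: r0=30<<1=60
after ADD r3, r0, r0: r3=60+60=120
CMP r3, #3  (cmp 120,3)
BLT L1: not taken
after LSR r0, r0, #2: r0=60>>2=15
after SUB r0, r3, r3: r0=120-120=0
after AND r0, r0, #63: r0=0&63=0
After step 9: r0 = 0.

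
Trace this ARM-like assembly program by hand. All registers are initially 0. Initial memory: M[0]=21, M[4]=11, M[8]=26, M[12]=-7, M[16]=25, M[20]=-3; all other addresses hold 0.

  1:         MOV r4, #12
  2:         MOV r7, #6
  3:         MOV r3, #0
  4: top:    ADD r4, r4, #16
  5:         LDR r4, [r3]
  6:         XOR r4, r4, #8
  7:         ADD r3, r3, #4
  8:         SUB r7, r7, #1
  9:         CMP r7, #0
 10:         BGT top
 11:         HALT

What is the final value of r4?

-11

after MOV r4, #12: r4=12
after MOV r7, #6: r7=6
after MOV r3, #0: r3=0
after ADD r4, r4, #16: r4=12+16=28
after LDR r4, [r3]: r4=M[0]=21
after XOR r4, r4, #8: r4=21^8=29
after ADD r3, r3, #4: r3=0+4=4
after SUB r7, r7, #1: r7=6-1=5
CMP r7, #0  (cmp 5,0)
BGT top: taken
after ADD r4, r4, #16: r4=29+16=45
after LDR r4, [r3]: r4=M[4]=11
after XOR r4, r4, #8: r4=11^8=3
after ADD r3, r3, #4: r3=4+4=8
after SUB r7, r7, #1: r7=5-1=4
CMP r7, #0  (cmp 4,0)
BGT top: taken
after ADD r4, r4, #16: r4=3+16=19
after LDR r4, [r3]: r4=M[8]=26
after XOR r4, r4, #8: r4=26^8=18
after ADD r3, r3, #4: r3=8+4=12
after SUB r7, r7, #1: r7=4-1=3
CMP r7, #0  (cmp 3,0)
BGT top: taken
after ADD r4, r4, #16: r4=18+16=34
after LDR r4, [r3]: r4=M[12]=-7
after XOR r4, r4, #8: r4=(-7)^8=-15
after ADD r3, r3, #4: r3=12+4=16
after SUB r7, r7, #1: r7=3-1=2
CMP r7, #0  (cmp 2,0)
BGT top: taken
after ADD r4, r4, #16: r4=(-15)+16=1
after LDR r4, [r3]: r4=M[16]=25
after XOR r4, r4, #8: r4=25^8=17
after ADD r3, r3, #4: r3=16+4=20
after SUB r7, r7, #1: r7=2-1=1
CMP r7, #0  (cmp 1,0)
BGT top: taken
after ADD r4, r4, #16: r4=17+16=33
after LDR r4, [r3]: r4=M[20]=-3
after XOR r4, r4, #8: r4=(-3)^8=-11
after ADD r3, r3, #4: r3=20+4=24
after SUB r7, r7, #1: r7=1-1=0
CMP r7, #0  (cmp 0,0)
BGT top: not taken
halt.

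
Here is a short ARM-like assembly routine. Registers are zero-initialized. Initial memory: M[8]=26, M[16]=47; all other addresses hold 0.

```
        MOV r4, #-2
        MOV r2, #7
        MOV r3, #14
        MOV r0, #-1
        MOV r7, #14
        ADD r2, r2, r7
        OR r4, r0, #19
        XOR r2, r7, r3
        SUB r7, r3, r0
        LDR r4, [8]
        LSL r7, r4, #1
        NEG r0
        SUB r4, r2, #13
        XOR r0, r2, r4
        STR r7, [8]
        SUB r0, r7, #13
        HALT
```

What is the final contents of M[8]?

52

MOV r4, #-2 → r4=-2
MOV r2, #7 → r2=7
MOV r3, #14 → r3=14
MOV r0, #-1 → r0=-1
MOV r7, #14 → r7=14
ADD r2, r2, r7 → r2=7+14=21
OR r4, r0, #19 → r4=(-1)|19=-1
XOR r2, r7, r3 → r2=14^14=0
SUB r7, r3, r0 → r7=14-(-1)=15
LDR r4, [8] → r4=M[8]=26
LSL r7, r4, #1 → r7=26<<1=52
NEG r0 → r0=-(-1)=1
SUB r4, r2, #13 → r4=0-13=-13
XOR r0, r2, r4 → r0=0^(-13)=-13
STR r7, [8] → M[8]=52
SUB r0, r7, #13 → r0=52-13=39
halt.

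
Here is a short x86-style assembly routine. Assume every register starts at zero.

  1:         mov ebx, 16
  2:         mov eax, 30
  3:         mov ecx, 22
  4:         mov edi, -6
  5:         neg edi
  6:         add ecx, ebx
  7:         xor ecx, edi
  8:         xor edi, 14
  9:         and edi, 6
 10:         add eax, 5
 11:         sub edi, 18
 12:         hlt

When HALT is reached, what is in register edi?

-18

after mov ebx, 16: ebx=16
after mov eax, 30: eax=30
after mov ecx, 22: ecx=22
after mov edi, -6: edi=-6
after neg edi: edi=-(-6)=6
after add ecx, ebx: ecx=22+16=38
after xor ecx, edi: ecx=38^6=32
after xor edi, 14: edi=6^14=8
after and edi, 6: edi=8&6=0
after add eax, 5: eax=30+5=35
after sub edi, 18: edi=0-18=-18
halt.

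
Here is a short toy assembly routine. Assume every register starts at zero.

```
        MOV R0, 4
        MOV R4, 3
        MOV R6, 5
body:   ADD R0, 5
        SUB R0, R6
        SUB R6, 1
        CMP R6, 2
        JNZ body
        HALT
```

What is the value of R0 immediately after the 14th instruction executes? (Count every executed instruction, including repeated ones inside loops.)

10

R0=4
R4=3
R6=5
R0=4+5=9
R0=9-5=4
R6=5-1=4
CMP R6, 2  (cmp 4,2)
JNZ body: taken
R0=4+5=9
R0=9-4=5
R6=4-1=3
CMP R6, 2  (cmp 3,2)
JNZ body: taken
R0=5+5=10
After step 14: R0 = 10.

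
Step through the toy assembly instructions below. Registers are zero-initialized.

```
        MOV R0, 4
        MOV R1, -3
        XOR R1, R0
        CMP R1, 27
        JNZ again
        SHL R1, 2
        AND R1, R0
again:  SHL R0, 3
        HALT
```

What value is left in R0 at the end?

after MOV R0, 4: R0=4
after MOV R1, -3: R1=-3
after XOR R1, R0: R1=(-3)^4=-7
CMP R1, 27  (cmp -7,27)
JNZ again: taken
after SHL R0, 3: R0=4<<3=32
halt.

32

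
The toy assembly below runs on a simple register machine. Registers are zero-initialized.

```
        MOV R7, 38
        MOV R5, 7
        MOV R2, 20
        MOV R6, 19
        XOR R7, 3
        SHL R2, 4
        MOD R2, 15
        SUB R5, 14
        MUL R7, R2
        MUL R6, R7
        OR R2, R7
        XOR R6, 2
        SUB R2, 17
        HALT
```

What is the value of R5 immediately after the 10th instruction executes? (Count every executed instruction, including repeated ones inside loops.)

MOV R7, 38 → R7=38
MOV R5, 7 → R5=7
MOV R2, 20 → R2=20
MOV R6, 19 → R6=19
XOR R7, 3 → R7=38^3=37
SHL R2, 4 → R2=20<<4=320
MOD R2, 15 → R2=320%15=5
SUB R5, 14 → R5=7-14=-7
MUL R7, R2 → R7=37*5=185
MUL R6, R7 → R6=19*185=3515
After step 10: R5 = -7.

-7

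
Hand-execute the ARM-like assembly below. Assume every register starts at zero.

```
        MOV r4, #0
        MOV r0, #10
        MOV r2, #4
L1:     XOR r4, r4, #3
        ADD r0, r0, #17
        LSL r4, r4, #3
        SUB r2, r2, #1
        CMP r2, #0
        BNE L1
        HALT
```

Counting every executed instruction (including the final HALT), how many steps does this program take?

28

MOV r4, #0 → r4=0
MOV r0, #10 → r0=10
MOV r2, #4 → r2=4
XOR r4, r4, #3 → r4=0^3=3
ADD r0, r0, #17 → r0=10+17=27
LSL r4, r4, #3 → r4=3<<3=24
SUB r2, r2, #1 → r2=4-1=3
CMP r2, #0  (cmp 3,0)
BNE L1: taken
XOR r4, r4, #3 → r4=24^3=27
ADD r0, r0, #17 → r0=27+17=44
LSL r4, r4, #3 → r4=27<<3=216
SUB r2, r2, #1 → r2=3-1=2
CMP r2, #0  (cmp 2,0)
BNE L1: taken
XOR r4, r4, #3 → r4=216^3=219
ADD r0, r0, #17 → r0=44+17=61
LSL r4, r4, #3 → r4=219<<3=1752
SUB r2, r2, #1 → r2=2-1=1
CMP r2, #0  (cmp 1,0)
BNE L1: taken
XOR r4, r4, #3 → r4=1752^3=1755
ADD r0, r0, #17 → r0=61+17=78
LSL r4, r4, #3 → r4=1755<<3=14040
SUB r2, r2, #1 → r2=1-1=0
CMP r2, #0  (cmp 0,0)
BNE L1: not taken
halt.
Total executed instructions: 28.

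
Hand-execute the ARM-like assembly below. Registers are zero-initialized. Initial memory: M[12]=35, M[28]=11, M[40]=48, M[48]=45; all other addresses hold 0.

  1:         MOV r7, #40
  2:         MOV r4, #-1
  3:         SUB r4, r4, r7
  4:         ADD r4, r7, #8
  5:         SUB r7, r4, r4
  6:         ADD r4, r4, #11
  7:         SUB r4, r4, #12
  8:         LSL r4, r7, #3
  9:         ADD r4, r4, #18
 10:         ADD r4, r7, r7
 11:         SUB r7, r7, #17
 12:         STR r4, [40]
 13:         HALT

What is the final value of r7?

-17

MOV r7, #40 → r7=40
MOV r4, #-1 → r4=-1
SUB r4, r4, r7 → r4=(-1)-40=-41
ADD r4, r7, #8 → r4=40+8=48
SUB r7, r4, r4 → r7=48-48=0
ADD r4, r4, #11 → r4=48+11=59
SUB r4, r4, #12 → r4=59-12=47
LSL r4, r7, #3 → r4=0<<3=0
ADD r4, r4, #18 → r4=0+18=18
ADD r4, r7, r7 → r4=0+0=0
SUB r7, r7, #17 → r7=0-17=-17
STR r4, [40] → M[40]=0
halt.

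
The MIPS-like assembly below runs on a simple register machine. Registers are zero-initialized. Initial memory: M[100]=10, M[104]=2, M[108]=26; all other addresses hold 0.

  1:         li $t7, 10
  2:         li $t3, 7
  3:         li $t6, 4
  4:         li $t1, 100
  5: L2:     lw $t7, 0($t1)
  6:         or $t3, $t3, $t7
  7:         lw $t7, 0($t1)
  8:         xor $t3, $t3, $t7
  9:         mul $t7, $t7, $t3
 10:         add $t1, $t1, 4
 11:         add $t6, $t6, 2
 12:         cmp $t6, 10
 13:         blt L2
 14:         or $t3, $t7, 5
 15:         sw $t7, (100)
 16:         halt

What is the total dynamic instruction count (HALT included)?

34

after li $t7, 10: $t7=10
after li $t3, 7: $t3=7
after li $t6, 4: $t6=4
after li $t1, 100: $t1=100
after lw $t7, 0($t1): $t7=M[100]=10
after or $t3, $t3, $t7: $t3=7|10=15
after lw $t7, 0($t1): $t7=M[100]=10
after xor $t3, $t3, $t7: $t3=15^10=5
after mul $t7, $t7, $t3: $t7=10*5=50
after add $t1, $t1, 4: $t1=100+4=104
after add $t6, $t6, 2: $t6=4+2=6
cmp $t6, 10  (cmp 6,10)
blt L2: taken
after lw $t7, 0($t1): $t7=M[104]=2
after or $t3, $t3, $t7: $t3=5|2=7
after lw $t7, 0($t1): $t7=M[104]=2
after xor $t3, $t3, $t7: $t3=7^2=5
after mul $t7, $t7, $t3: $t7=2*5=10
after add $t1, $t1, 4: $t1=104+4=108
after add $t6, $t6, 2: $t6=6+2=8
cmp $t6, 10  (cmp 8,10)
blt L2: taken
after lw $t7, 0($t1): $t7=M[108]=26
after or $t3, $t3, $t7: $t3=5|26=31
after lw $t7, 0($t1): $t7=M[108]=26
after xor $t3, $t3, $t7: $t3=31^26=5
after mul $t7, $t7, $t3: $t7=26*5=130
after add $t1, $t1, 4: $t1=108+4=112
after add $t6, $t6, 2: $t6=8+2=10
cmp $t6, 10  (cmp 10,10)
blt L2: not taken
after or $t3, $t7, 5: $t3=130|5=135
sw $t7, (100) → M[100]=130
halt.
Total executed instructions: 34.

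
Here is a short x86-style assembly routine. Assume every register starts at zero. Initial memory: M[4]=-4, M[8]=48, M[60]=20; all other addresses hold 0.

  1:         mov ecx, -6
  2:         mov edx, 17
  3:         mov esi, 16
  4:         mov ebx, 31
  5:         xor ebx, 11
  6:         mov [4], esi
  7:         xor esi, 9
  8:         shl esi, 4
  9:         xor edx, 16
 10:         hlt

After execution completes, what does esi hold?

400

after mov ecx, -6: ecx=-6
after mov edx, 17: edx=17
after mov esi, 16: esi=16
after mov ebx, 31: ebx=31
after xor ebx, 11: ebx=31^11=20
mov [4], esi → M[4]=16
after xor esi, 9: esi=16^9=25
after shl esi, 4: esi=25<<4=400
after xor edx, 16: edx=17^16=1
halt.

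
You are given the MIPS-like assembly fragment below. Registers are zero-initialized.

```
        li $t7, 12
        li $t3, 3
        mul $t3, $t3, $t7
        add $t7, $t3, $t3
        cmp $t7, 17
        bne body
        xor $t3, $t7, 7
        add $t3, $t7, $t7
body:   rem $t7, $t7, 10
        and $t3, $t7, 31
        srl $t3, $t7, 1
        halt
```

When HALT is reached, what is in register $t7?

li $t7, 12 → $t7=12
li $t3, 3 → $t3=3
mul $t3, $t3, $t7 → $t3=3*12=36
add $t7, $t3, $t3 → $t7=36+36=72
cmp $t7, 17  (cmp 72,17)
bne body: taken
rem $t7, $t7, 10 → $t7=72%10=2
and $t3, $t7, 31 → $t3=2&31=2
srl $t3, $t7, 1 → $t3=2>>1=1
halt.

2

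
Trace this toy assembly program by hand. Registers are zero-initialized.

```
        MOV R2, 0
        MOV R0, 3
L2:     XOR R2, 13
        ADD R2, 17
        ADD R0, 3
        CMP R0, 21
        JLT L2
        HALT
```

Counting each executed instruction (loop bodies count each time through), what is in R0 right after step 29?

18

MOV R2, 0 → R2=0
MOV R0, 3 → R0=3
XOR R2, 13 → R2=0^13=13
ADD R2, 17 → R2=13+17=30
ADD R0, 3 → R0=3+3=6
CMP R0, 21  (cmp 6,21)
JLT L2: taken
XOR R2, 13 → R2=30^13=19
ADD R2, 17 → R2=19+17=36
ADD R0, 3 → R0=6+3=9
CMP R0, 21  (cmp 9,21)
JLT L2: taken
XOR R2, 13 → R2=36^13=41
ADD R2, 17 → R2=41+17=58
ADD R0, 3 → R0=9+3=12
CMP R0, 21  (cmp 12,21)
JLT L2: taken
XOR R2, 13 → R2=58^13=55
ADD R2, 17 → R2=55+17=72
ADD R0, 3 → R0=12+3=15
CMP R0, 21  (cmp 15,21)
JLT L2: taken
XOR R2, 13 → R2=72^13=69
ADD R2, 17 → R2=69+17=86
ADD R0, 3 → R0=15+3=18
CMP R0, 21  (cmp 18,21)
JLT L2: taken
XOR R2, 13 → R2=86^13=91
ADD R2, 17 → R2=91+17=108
After step 29: R0 = 18.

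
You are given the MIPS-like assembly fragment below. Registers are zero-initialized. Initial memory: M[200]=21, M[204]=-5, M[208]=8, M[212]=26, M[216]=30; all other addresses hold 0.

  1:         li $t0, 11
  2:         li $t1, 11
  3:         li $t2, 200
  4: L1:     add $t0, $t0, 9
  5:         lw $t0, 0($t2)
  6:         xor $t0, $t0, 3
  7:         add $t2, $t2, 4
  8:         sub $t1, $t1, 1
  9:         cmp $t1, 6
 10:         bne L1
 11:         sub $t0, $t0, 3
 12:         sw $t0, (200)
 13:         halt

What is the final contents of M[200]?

26

after li $t0, 11: $t0=11
after li $t1, 11: $t1=11
after li $t2, 200: $t2=200
after add $t0, $t0, 9: $t0=11+9=20
after lw $t0, 0($t2): $t0=M[200]=21
after xor $t0, $t0, 3: $t0=21^3=22
after add $t2, $t2, 4: $t2=200+4=204
after sub $t1, $t1, 1: $t1=11-1=10
cmp $t1, 6  (cmp 10,6)
bne L1: taken
after add $t0, $t0, 9: $t0=22+9=31
after lw $t0, 0($t2): $t0=M[204]=-5
after xor $t0, $t0, 3: $t0=(-5)^3=-8
after add $t2, $t2, 4: $t2=204+4=208
after sub $t1, $t1, 1: $t1=10-1=9
cmp $t1, 6  (cmp 9,6)
bne L1: taken
after add $t0, $t0, 9: $t0=(-8)+9=1
after lw $t0, 0($t2): $t0=M[208]=8
after xor $t0, $t0, 3: $t0=8^3=11
after add $t2, $t2, 4: $t2=208+4=212
after sub $t1, $t1, 1: $t1=9-1=8
cmp $t1, 6  (cmp 8,6)
bne L1: taken
after add $t0, $t0, 9: $t0=11+9=20
after lw $t0, 0($t2): $t0=M[212]=26
after xor $t0, $t0, 3: $t0=26^3=25
after add $t2, $t2, 4: $t2=212+4=216
after sub $t1, $t1, 1: $t1=8-1=7
cmp $t1, 6  (cmp 7,6)
bne L1: taken
after add $t0, $t0, 9: $t0=25+9=34
after lw $t0, 0($t2): $t0=M[216]=30
after xor $t0, $t0, 3: $t0=30^3=29
after add $t2, $t2, 4: $t2=216+4=220
after sub $t1, $t1, 1: $t1=7-1=6
cmp $t1, 6  (cmp 6,6)
bne L1: not taken
after sub $t0, $t0, 3: $t0=29-3=26
sw $t0, (200) → M[200]=26
halt.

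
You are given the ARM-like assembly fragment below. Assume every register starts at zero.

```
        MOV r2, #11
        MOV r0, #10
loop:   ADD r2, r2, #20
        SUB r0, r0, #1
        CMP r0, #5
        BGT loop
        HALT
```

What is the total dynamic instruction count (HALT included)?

23

r2=11
r0=10
r2=11+20=31
r0=10-1=9
CMP r0, #5  (cmp 9,5)
BGT loop: taken
r2=31+20=51
r0=9-1=8
CMP r0, #5  (cmp 8,5)
BGT loop: taken
r2=51+20=71
r0=8-1=7
CMP r0, #5  (cmp 7,5)
BGT loop: taken
r2=71+20=91
r0=7-1=6
CMP r0, #5  (cmp 6,5)
BGT loop: taken
r2=91+20=111
r0=6-1=5
CMP r0, #5  (cmp 5,5)
BGT loop: not taken
halt.
Total executed instructions: 23.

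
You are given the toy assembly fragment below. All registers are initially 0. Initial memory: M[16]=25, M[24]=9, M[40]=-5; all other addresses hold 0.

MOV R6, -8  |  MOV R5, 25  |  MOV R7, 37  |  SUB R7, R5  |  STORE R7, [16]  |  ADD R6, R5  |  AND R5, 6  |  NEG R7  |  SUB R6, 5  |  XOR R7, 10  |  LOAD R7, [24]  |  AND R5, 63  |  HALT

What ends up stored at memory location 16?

R6=-8
R5=25
R7=37
R7=37-25=12
STORE R7, [16] → M[16]=12
R6=(-8)+25=17
R5=25&6=0
R7=-(12)=-12
R6=17-5=12
R7=(-12)^10=-2
R7=M[24]=9
R5=0&63=0
halt.

12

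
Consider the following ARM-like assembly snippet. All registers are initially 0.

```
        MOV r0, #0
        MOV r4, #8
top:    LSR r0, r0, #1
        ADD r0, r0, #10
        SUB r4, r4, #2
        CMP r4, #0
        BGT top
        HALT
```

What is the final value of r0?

r0=0
r4=8
r0=0>>1=0
r0=0+10=10
r4=8-2=6
CMP r4, #0  (cmp 6,0)
BGT top: taken
r0=10>>1=5
r0=5+10=15
r4=6-2=4
CMP r4, #0  (cmp 4,0)
BGT top: taken
r0=15>>1=7
r0=7+10=17
r4=4-2=2
CMP r4, #0  (cmp 2,0)
BGT top: taken
r0=17>>1=8
r0=8+10=18
r4=2-2=0
CMP r4, #0  (cmp 0,0)
BGT top: not taken
halt.

18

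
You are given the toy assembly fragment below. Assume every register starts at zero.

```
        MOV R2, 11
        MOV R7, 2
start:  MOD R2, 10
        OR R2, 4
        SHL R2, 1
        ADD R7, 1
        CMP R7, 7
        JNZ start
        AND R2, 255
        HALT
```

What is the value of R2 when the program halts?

24

R2=11
R7=2
R2=11%10=1
R2=1|4=5
R2=5<<1=10
R7=2+1=3
CMP R7, 7  (cmp 3,7)
JNZ start: taken
R2=10%10=0
R2=0|4=4
R2=4<<1=8
R7=3+1=4
CMP R7, 7  (cmp 4,7)
JNZ start: taken
R2=8%10=8
R2=8|4=12
R2=12<<1=24
R7=4+1=5
CMP R7, 7  (cmp 5,7)
JNZ start: taken
R2=24%10=4
R2=4|4=4
R2=4<<1=8
R7=5+1=6
CMP R7, 7  (cmp 6,7)
JNZ start: taken
R2=8%10=8
R2=8|4=12
R2=12<<1=24
R7=6+1=7
CMP R7, 7  (cmp 7,7)
JNZ start: not taken
R2=24&255=24
halt.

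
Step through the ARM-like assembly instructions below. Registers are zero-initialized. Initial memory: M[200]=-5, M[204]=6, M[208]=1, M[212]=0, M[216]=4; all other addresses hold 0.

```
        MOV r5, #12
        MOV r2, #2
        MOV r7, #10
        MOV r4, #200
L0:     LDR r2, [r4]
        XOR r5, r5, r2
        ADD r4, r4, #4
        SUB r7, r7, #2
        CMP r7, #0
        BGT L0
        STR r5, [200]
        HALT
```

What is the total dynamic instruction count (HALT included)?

MOV r5, #12 → r5=12
MOV r2, #2 → r2=2
MOV r7, #10 → r7=10
MOV r4, #200 → r4=200
LDR r2, [r4] → r2=M[200]=-5
XOR r5, r5, r2 → r5=12^(-5)=-9
ADD r4, r4, #4 → r4=200+4=204
SUB r7, r7, #2 → r7=10-2=8
CMP r7, #0  (cmp 8,0)
BGT L0: taken
LDR r2, [r4] → r2=M[204]=6
XOR r5, r5, r2 → r5=(-9)^6=-15
ADD r4, r4, #4 → r4=204+4=208
SUB r7, r7, #2 → r7=8-2=6
CMP r7, #0  (cmp 6,0)
BGT L0: taken
LDR r2, [r4] → r2=M[208]=1
XOR r5, r5, r2 → r5=(-15)^1=-16
ADD r4, r4, #4 → r4=208+4=212
SUB r7, r7, #2 → r7=6-2=4
CMP r7, #0  (cmp 4,0)
BGT L0: taken
LDR r2, [r4] → r2=M[212]=0
XOR r5, r5, r2 → r5=(-16)^0=-16
ADD r4, r4, #4 → r4=212+4=216
SUB r7, r7, #2 → r7=4-2=2
CMP r7, #0  (cmp 2,0)
BGT L0: taken
LDR r2, [r4] → r2=M[216]=4
XOR r5, r5, r2 → r5=(-16)^4=-12
ADD r4, r4, #4 → r4=216+4=220
SUB r7, r7, #2 → r7=2-2=0
CMP r7, #0  (cmp 0,0)
BGT L0: not taken
STR r5, [200] → M[200]=-12
halt.
Total executed instructions: 36.

36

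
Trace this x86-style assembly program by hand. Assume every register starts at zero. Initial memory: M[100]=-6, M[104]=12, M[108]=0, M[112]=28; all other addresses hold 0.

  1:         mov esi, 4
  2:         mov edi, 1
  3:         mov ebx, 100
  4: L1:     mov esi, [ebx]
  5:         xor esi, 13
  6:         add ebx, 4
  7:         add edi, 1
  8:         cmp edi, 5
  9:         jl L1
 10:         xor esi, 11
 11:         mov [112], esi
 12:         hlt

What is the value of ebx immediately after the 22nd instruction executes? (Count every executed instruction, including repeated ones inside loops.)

esi=4
edi=1
ebx=100
esi=M[100]=-6
esi=(-6)^13=-9
ebx=100+4=104
edi=1+1=2
cmp edi, 5  (cmp 2,5)
jl L1: taken
esi=M[104]=12
esi=12^13=1
ebx=104+4=108
edi=2+1=3
cmp edi, 5  (cmp 3,5)
jl L1: taken
esi=M[108]=0
esi=0^13=13
ebx=108+4=112
edi=3+1=4
cmp edi, 5  (cmp 4,5)
jl L1: taken
esi=M[112]=28
After step 22: ebx = 112.

112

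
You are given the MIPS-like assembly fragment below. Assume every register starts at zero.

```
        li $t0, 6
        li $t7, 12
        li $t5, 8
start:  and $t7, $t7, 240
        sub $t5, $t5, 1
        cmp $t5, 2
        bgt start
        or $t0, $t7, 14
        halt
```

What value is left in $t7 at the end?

$t0=6
$t7=12
$t5=8
$t7=12&240=0
$t5=8-1=7
cmp $t5, 2  (cmp 7,2)
bgt start: taken
$t7=0&240=0
$t5=7-1=6
cmp $t5, 2  (cmp 6,2)
bgt start: taken
$t7=0&240=0
$t5=6-1=5
cmp $t5, 2  (cmp 5,2)
bgt start: taken
$t7=0&240=0
$t5=5-1=4
cmp $t5, 2  (cmp 4,2)
bgt start: taken
$t7=0&240=0
$t5=4-1=3
cmp $t5, 2  (cmp 3,2)
bgt start: taken
$t7=0&240=0
$t5=3-1=2
cmp $t5, 2  (cmp 2,2)
bgt start: not taken
$t0=0|14=14
halt.

0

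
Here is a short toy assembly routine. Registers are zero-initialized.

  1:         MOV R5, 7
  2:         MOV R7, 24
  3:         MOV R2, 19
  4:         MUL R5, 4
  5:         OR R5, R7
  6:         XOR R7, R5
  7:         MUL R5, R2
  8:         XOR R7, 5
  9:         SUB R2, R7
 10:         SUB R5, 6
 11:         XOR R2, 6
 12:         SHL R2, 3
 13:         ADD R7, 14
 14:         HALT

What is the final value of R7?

R5=7
R7=24
R2=19
R5=7*4=28
R5=28|24=28
R7=24^28=4
R5=28*19=532
R7=4^5=1
R2=19-1=18
R5=532-6=526
R2=18^6=20
R2=20<<3=160
R7=1+14=15
halt.

15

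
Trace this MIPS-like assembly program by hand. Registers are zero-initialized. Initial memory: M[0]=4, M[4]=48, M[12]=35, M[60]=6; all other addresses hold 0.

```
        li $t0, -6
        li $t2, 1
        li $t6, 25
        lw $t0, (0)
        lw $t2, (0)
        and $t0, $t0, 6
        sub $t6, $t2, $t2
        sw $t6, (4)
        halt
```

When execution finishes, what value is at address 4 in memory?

$t0=-6
$t2=1
$t6=25
$t0=M[0]=4
$t2=M[0]=4
$t0=4&6=4
$t6=4-4=0
sw $t6, (4) → M[4]=0
halt.

0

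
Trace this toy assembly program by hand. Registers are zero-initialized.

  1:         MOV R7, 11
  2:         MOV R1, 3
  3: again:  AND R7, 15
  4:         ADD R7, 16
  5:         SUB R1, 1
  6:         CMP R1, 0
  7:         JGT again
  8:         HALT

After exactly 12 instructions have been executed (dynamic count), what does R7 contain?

MOV R7, 11 → R7=11
MOV R1, 3 → R1=3
AND R7, 15 → R7=11&15=11
ADD R7, 16 → R7=11+16=27
SUB R1, 1 → R1=3-1=2
CMP R1, 0  (cmp 2,0)
JGT again: taken
AND R7, 15 → R7=27&15=11
ADD R7, 16 → R7=11+16=27
SUB R1, 1 → R1=2-1=1
CMP R1, 0  (cmp 1,0)
JGT again: taken
After step 12: R7 = 27.

27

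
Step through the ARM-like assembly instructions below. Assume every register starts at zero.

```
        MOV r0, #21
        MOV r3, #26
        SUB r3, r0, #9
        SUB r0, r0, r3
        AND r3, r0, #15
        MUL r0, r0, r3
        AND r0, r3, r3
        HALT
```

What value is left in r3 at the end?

after MOV r0, #21: r0=21
after MOV r3, #26: r3=26
after SUB r3, r0, #9: r3=21-9=12
after SUB r0, r0, r3: r0=21-12=9
after AND r3, r0, #15: r3=9&15=9
after MUL r0, r0, r3: r0=9*9=81
after AND r0, r3, r3: r0=9&9=9
halt.

9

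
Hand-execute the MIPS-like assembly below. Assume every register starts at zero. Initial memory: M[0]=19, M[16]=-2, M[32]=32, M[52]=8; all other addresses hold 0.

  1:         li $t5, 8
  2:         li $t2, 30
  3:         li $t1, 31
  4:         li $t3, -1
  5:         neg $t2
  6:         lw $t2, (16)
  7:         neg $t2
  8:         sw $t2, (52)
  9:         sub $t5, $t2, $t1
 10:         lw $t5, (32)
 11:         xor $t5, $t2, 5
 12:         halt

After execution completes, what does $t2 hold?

after li $t5, 8: $t5=8
after li $t2, 30: $t2=30
after li $t1, 31: $t1=31
after li $t3, -1: $t3=-1
after neg $t2: $t2=-(30)=-30
after lw $t2, (16): $t2=M[16]=-2
after neg $t2: $t2=-(-2)=2
sw $t2, (52) → M[52]=2
after sub $t5, $t2, $t1: $t5=2-31=-29
after lw $t5, (32): $t5=M[32]=32
after xor $t5, $t2, 5: $t5=2^5=7
halt.

2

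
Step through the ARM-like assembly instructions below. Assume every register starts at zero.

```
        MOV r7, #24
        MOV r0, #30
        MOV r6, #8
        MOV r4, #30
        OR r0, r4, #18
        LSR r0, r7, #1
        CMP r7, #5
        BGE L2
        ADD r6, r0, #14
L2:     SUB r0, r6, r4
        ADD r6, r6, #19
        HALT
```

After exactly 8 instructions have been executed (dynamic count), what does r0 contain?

after MOV r7, #24: r7=24
after MOV r0, #30: r0=30
after MOV r6, #8: r6=8
after MOV r4, #30: r4=30
after OR r0, r4, #18: r0=30|18=30
after LSR r0, r7, #1: r0=24>>1=12
CMP r7, #5  (cmp 24,5)
BGE L2: taken
After step 8: r0 = 12.

12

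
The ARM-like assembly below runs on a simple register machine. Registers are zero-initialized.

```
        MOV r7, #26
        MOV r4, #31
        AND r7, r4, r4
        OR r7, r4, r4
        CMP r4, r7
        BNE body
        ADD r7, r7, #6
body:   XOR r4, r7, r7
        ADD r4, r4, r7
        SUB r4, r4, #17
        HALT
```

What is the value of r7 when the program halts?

r7=26
r4=31
r7=31&31=31
r7=31|31=31
CMP r4, r7  (cmp 31,31)
BNE body: not taken
r7=31+6=37
r4=37^37=0
r4=0+37=37
r4=37-17=20
halt.

37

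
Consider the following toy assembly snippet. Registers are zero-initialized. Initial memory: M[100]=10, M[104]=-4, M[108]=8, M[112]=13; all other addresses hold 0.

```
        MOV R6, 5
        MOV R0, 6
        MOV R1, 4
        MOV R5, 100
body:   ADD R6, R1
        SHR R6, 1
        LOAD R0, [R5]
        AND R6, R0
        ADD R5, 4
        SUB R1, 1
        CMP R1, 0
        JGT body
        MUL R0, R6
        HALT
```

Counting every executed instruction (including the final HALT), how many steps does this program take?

R6=5
R0=6
R1=4
R5=100
R6=5+4=9
R6=9>>1=4
R0=M[100]=10
R6=4&10=0
R5=100+4=104
R1=4-1=3
CMP R1, 0  (cmp 3,0)
JGT body: taken
R6=0+3=3
R6=3>>1=1
R0=M[104]=-4
R6=1&(-4)=0
R5=104+4=108
R1=3-1=2
CMP R1, 0  (cmp 2,0)
JGT body: taken
R6=0+2=2
R6=2>>1=1
R0=M[108]=8
R6=1&8=0
R5=108+4=112
R1=2-1=1
CMP R1, 0  (cmp 1,0)
JGT body: taken
R6=0+1=1
R6=1>>1=0
R0=M[112]=13
R6=0&13=0
R5=112+4=116
R1=1-1=0
CMP R1, 0  (cmp 0,0)
JGT body: not taken
R0=13*0=0
halt.
Total executed instructions: 38.

38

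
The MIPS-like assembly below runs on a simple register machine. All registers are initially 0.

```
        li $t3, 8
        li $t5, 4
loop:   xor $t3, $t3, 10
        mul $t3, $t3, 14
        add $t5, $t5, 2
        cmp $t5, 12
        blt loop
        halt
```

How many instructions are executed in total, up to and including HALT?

after li $t3, 8: $t3=8
after li $t5, 4: $t5=4
after xor $t3, $t3, 10: $t3=8^10=2
after mul $t3, $t3, 14: $t3=2*14=28
after add $t5, $t5, 2: $t5=4+2=6
cmp $t5, 12  (cmp 6,12)
blt loop: taken
after xor $t3, $t3, 10: $t3=28^10=22
after mul $t3, $t3, 14: $t3=22*14=308
after add $t5, $t5, 2: $t5=6+2=8
cmp $t5, 12  (cmp 8,12)
blt loop: taken
after xor $t3, $t3, 10: $t3=308^10=318
after mul $t3, $t3, 14: $t3=318*14=4452
after add $t5, $t5, 2: $t5=8+2=10
cmp $t5, 12  (cmp 10,12)
blt loop: taken
after xor $t3, $t3, 10: $t3=4452^10=4462
after mul $t3, $t3, 14: $t3=4462*14=62468
after add $t5, $t5, 2: $t5=10+2=12
cmp $t5, 12  (cmp 12,12)
blt loop: not taken
halt.
Total executed instructions: 23.

23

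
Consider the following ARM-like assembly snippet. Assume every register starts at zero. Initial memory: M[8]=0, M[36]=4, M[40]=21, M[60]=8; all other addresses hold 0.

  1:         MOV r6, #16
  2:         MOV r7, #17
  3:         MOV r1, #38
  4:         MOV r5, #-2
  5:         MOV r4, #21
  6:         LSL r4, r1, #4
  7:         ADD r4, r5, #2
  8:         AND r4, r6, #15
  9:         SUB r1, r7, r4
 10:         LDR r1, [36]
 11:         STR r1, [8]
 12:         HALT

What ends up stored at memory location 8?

after MOV r6, #16: r6=16
after MOV r7, #17: r7=17
after MOV r1, #38: r1=38
after MOV r5, #-2: r5=-2
after MOV r4, #21: r4=21
after LSL r4, r1, #4: r4=38<<4=608
after ADD r4, r5, #2: r4=(-2)+2=0
after AND r4, r6, #15: r4=16&15=0
after SUB r1, r7, r4: r1=17-0=17
after LDR r1, [36]: r1=M[36]=4
STR r1, [8] → M[8]=4
halt.

4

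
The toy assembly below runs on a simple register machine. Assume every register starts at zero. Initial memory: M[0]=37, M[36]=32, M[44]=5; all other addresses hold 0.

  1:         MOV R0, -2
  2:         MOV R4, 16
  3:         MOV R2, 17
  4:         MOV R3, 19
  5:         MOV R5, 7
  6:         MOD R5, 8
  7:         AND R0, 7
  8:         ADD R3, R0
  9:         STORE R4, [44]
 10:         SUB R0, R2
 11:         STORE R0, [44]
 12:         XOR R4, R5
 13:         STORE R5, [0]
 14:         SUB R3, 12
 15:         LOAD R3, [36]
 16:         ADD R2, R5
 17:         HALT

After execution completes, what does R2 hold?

after MOV R0, -2: R0=-2
after MOV R4, 16: R4=16
after MOV R2, 17: R2=17
after MOV R3, 19: R3=19
after MOV R5, 7: R5=7
after MOD R5, 8: R5=7%8=7
after AND R0, 7: R0=(-2)&7=6
after ADD R3, R0: R3=19+6=25
STORE R4, [44] → M[44]=16
after SUB R0, R2: R0=6-17=-11
STORE R0, [44] → M[44]=-11
after XOR R4, R5: R4=16^7=23
STORE R5, [0] → M[0]=7
after SUB R3, 12: R3=25-12=13
after LOAD R3, [36]: R3=M[36]=32
after ADD R2, R5: R2=17+7=24
halt.

24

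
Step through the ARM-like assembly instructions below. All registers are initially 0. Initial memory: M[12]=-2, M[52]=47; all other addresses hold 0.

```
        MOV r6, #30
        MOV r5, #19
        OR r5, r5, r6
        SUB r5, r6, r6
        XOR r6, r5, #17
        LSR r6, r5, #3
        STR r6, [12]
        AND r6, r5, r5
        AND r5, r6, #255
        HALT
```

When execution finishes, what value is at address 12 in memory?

0

MOV r6, #30 → r6=30
MOV r5, #19 → r5=19
OR r5, r5, r6 → r5=19|30=31
SUB r5, r6, r6 → r5=30-30=0
XOR r6, r5, #17 → r6=0^17=17
LSR r6, r5, #3 → r6=0>>3=0
STR r6, [12] → M[12]=0
AND r6, r5, r5 → r6=0&0=0
AND r5, r6, #255 → r5=0&255=0
halt.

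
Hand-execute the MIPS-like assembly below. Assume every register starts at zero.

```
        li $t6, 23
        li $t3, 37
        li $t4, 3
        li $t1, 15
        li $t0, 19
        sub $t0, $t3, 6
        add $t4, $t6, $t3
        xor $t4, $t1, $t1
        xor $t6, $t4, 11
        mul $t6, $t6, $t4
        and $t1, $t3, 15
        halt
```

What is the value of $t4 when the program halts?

$t6=23
$t3=37
$t4=3
$t1=15
$t0=19
$t0=37-6=31
$t4=23+37=60
$t4=15^15=0
$t6=0^11=11
$t6=11*0=0
$t1=37&15=5
halt.

0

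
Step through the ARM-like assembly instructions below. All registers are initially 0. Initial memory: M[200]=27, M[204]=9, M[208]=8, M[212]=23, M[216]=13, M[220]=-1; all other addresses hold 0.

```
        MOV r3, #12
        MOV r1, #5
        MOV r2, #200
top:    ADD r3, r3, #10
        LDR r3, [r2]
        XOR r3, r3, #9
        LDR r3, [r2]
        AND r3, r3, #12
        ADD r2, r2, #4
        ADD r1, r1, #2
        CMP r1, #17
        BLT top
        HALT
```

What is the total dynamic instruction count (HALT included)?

58

after MOV r3, #12: r3=12
after MOV r1, #5: r1=5
after MOV r2, #200: r2=200
after ADD r3, r3, #10: r3=12+10=22
after LDR r3, [r2]: r3=M[200]=27
after XOR r3, r3, #9: r3=27^9=18
after LDR r3, [r2]: r3=M[200]=27
after AND r3, r3, #12: r3=27&12=8
after ADD r2, r2, #4: r2=200+4=204
after ADD r1, r1, #2: r1=5+2=7
CMP r1, #17  (cmp 7,17)
BLT top: taken
after ADD r3, r3, #10: r3=8+10=18
after LDR r3, [r2]: r3=M[204]=9
after XOR r3, r3, #9: r3=9^9=0
after LDR r3, [r2]: r3=M[204]=9
after AND r3, r3, #12: r3=9&12=8
after ADD r2, r2, #4: r2=204+4=208
after ADD r1, r1, #2: r1=7+2=9
CMP r1, #17  (cmp 9,17)
BLT top: taken
after ADD r3, r3, #10: r3=8+10=18
after LDR r3, [r2]: r3=M[208]=8
after XOR r3, r3, #9: r3=8^9=1
after LDR r3, [r2]: r3=M[208]=8
after AND r3, r3, #12: r3=8&12=8
after ADD r2, r2, #4: r2=208+4=212
after ADD r1, r1, #2: r1=9+2=11
CMP r1, #17  (cmp 11,17)
BLT top: taken
after ADD r3, r3, #10: r3=8+10=18
after LDR r3, [r2]: r3=M[212]=23
after XOR r3, r3, #9: r3=23^9=30
after LDR r3, [r2]: r3=M[212]=23
after AND r3, r3, #12: r3=23&12=4
after ADD r2, r2, #4: r2=212+4=216
after ADD r1, r1, #2: r1=11+2=13
CMP r1, #17  (cmp 13,17)
BLT top: taken
after ADD r3, r3, #10: r3=4+10=14
after LDR r3, [r2]: r3=M[216]=13
after XOR r3, r3, #9: r3=13^9=4
after LDR r3, [r2]: r3=M[216]=13
after AND r3, r3, #12: r3=13&12=12
after ADD r2, r2, #4: r2=216+4=220
after ADD r1, r1, #2: r1=13+2=15
CMP r1, #17  (cmp 15,17)
BLT top: taken
after ADD r3, r3, #10: r3=12+10=22
after LDR r3, [r2]: r3=M[220]=-1
after XOR r3, r3, #9: r3=(-1)^9=-10
after LDR r3, [r2]: r3=M[220]=-1
after AND r3, r3, #12: r3=(-1)&12=12
after ADD r2, r2, #4: r2=220+4=224
after ADD r1, r1, #2: r1=15+2=17
CMP r1, #17  (cmp 17,17)
BLT top: not taken
halt.
Total executed instructions: 58.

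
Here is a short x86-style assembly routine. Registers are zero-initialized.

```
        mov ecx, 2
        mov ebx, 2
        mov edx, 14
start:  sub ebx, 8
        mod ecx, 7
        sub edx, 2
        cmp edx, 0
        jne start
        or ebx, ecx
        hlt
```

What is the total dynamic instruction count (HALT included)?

40

after mov ecx, 2: ecx=2
after mov ebx, 2: ebx=2
after mov edx, 14: edx=14
after sub ebx, 8: ebx=2-8=-6
after mod ecx, 7: ecx=2%7=2
after sub edx, 2: edx=14-2=12
cmp edx, 0  (cmp 12,0)
jne start: taken
after sub ebx, 8: ebx=(-6)-8=-14
after mod ecx, 7: ecx=2%7=2
after sub edx, 2: edx=12-2=10
cmp edx, 0  (cmp 10,0)
jne start: taken
after sub ebx, 8: ebx=(-14)-8=-22
after mod ecx, 7: ecx=2%7=2
after sub edx, 2: edx=10-2=8
cmp edx, 0  (cmp 8,0)
jne start: taken
after sub ebx, 8: ebx=(-22)-8=-30
after mod ecx, 7: ecx=2%7=2
after sub edx, 2: edx=8-2=6
cmp edx, 0  (cmp 6,0)
jne start: taken
after sub ebx, 8: ebx=(-30)-8=-38
after mod ecx, 7: ecx=2%7=2
after sub edx, 2: edx=6-2=4
cmp edx, 0  (cmp 4,0)
jne start: taken
after sub ebx, 8: ebx=(-38)-8=-46
after mod ecx, 7: ecx=2%7=2
after sub edx, 2: edx=4-2=2
cmp edx, 0  (cmp 2,0)
jne start: taken
after sub ebx, 8: ebx=(-46)-8=-54
after mod ecx, 7: ecx=2%7=2
after sub edx, 2: edx=2-2=0
cmp edx, 0  (cmp 0,0)
jne start: not taken
after or ebx, ecx: ebx=(-54)|2=-54
halt.
Total executed instructions: 40.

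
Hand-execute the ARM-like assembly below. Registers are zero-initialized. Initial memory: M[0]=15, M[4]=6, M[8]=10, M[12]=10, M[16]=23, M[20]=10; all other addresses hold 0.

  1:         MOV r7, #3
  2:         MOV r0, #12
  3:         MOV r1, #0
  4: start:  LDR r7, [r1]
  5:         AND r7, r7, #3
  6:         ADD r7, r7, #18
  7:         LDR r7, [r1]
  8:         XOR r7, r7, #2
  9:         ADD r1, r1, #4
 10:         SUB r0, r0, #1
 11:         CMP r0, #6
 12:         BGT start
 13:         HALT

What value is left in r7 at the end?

8

r7=3
r0=12
r1=0
r7=M[0]=15
r7=15&3=3
r7=3+18=21
r7=M[0]=15
r7=15^2=13
r1=0+4=4
r0=12-1=11
CMP r0, #6  (cmp 11,6)
BGT start: taken
r7=M[4]=6
r7=6&3=2
r7=2+18=20
r7=M[4]=6
r7=6^2=4
r1=4+4=8
r0=11-1=10
CMP r0, #6  (cmp 10,6)
BGT start: taken
r7=M[8]=10
r7=10&3=2
r7=2+18=20
r7=M[8]=10
r7=10^2=8
r1=8+4=12
r0=10-1=9
CMP r0, #6  (cmp 9,6)
BGT start: taken
r7=M[12]=10
r7=10&3=2
r7=2+18=20
r7=M[12]=10
r7=10^2=8
r1=12+4=16
r0=9-1=8
CMP r0, #6  (cmp 8,6)
BGT start: taken
r7=M[16]=23
r7=23&3=3
r7=3+18=21
r7=M[16]=23
r7=23^2=21
r1=16+4=20
r0=8-1=7
CMP r0, #6  (cmp 7,6)
BGT start: taken
r7=M[20]=10
r7=10&3=2
r7=2+18=20
r7=M[20]=10
r7=10^2=8
r1=20+4=24
r0=7-1=6
CMP r0, #6  (cmp 6,6)
BGT start: not taken
halt.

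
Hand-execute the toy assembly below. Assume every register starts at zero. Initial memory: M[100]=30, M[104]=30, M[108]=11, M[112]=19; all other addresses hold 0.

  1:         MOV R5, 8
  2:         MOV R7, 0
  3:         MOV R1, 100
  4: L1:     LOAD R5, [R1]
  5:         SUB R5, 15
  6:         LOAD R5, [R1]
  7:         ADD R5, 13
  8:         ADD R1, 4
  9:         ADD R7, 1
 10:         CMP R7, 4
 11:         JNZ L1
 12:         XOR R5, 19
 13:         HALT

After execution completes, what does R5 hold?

MOV R5, 8 → R5=8
MOV R7, 0 → R7=0
MOV R1, 100 → R1=100
LOAD R5, [R1] → R5=M[100]=30
SUB R5, 15 → R5=30-15=15
LOAD R5, [R1] → R5=M[100]=30
ADD R5, 13 → R5=30+13=43
ADD R1, 4 → R1=100+4=104
ADD R7, 1 → R7=0+1=1
CMP R7, 4  (cmp 1,4)
JNZ L1: taken
LOAD R5, [R1] → R5=M[104]=30
SUB R5, 15 → R5=30-15=15
LOAD R5, [R1] → R5=M[104]=30
ADD R5, 13 → R5=30+13=43
ADD R1, 4 → R1=104+4=108
ADD R7, 1 → R7=1+1=2
CMP R7, 4  (cmp 2,4)
JNZ L1: taken
LOAD R5, [R1] → R5=M[108]=11
SUB R5, 15 → R5=11-15=-4
LOAD R5, [R1] → R5=M[108]=11
ADD R5, 13 → R5=11+13=24
ADD R1, 4 → R1=108+4=112
ADD R7, 1 → R7=2+1=3
CMP R7, 4  (cmp 3,4)
JNZ L1: taken
LOAD R5, [R1] → R5=M[112]=19
SUB R5, 15 → R5=19-15=4
LOAD R5, [R1] → R5=M[112]=19
ADD R5, 13 → R5=19+13=32
ADD R1, 4 → R1=112+4=116
ADD R7, 1 → R7=3+1=4
CMP R7, 4  (cmp 4,4)
JNZ L1: not taken
XOR R5, 19 → R5=32^19=51
halt.

51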